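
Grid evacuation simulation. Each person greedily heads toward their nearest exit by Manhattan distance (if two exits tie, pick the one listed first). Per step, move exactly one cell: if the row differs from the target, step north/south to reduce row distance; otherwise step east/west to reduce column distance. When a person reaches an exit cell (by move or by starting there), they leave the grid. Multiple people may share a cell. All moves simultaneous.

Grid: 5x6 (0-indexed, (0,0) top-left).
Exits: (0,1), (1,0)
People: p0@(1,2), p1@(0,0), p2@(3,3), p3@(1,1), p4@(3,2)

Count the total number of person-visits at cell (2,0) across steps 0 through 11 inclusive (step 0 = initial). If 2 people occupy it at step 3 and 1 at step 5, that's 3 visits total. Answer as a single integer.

Answer: 0

Derivation:
Step 0: p0@(1,2) p1@(0,0) p2@(3,3) p3@(1,1) p4@(3,2) -> at (2,0): 0 [-], cum=0
Step 1: p0@(0,2) p1@ESC p2@(2,3) p3@ESC p4@(2,2) -> at (2,0): 0 [-], cum=0
Step 2: p0@ESC p1@ESC p2@(1,3) p3@ESC p4@(1,2) -> at (2,0): 0 [-], cum=0
Step 3: p0@ESC p1@ESC p2@(0,3) p3@ESC p4@(0,2) -> at (2,0): 0 [-], cum=0
Step 4: p0@ESC p1@ESC p2@(0,2) p3@ESC p4@ESC -> at (2,0): 0 [-], cum=0
Step 5: p0@ESC p1@ESC p2@ESC p3@ESC p4@ESC -> at (2,0): 0 [-], cum=0
Total visits = 0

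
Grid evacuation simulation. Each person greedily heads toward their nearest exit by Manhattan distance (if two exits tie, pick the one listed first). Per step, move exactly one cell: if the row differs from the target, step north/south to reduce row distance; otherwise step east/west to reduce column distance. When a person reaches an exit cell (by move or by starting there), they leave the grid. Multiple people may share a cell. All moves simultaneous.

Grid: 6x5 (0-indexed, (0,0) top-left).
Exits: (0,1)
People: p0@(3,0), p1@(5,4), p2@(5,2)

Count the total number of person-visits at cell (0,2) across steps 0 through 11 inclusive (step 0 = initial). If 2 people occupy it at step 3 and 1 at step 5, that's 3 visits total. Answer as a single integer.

Step 0: p0@(3,0) p1@(5,4) p2@(5,2) -> at (0,2): 0 [-], cum=0
Step 1: p0@(2,0) p1@(4,4) p2@(4,2) -> at (0,2): 0 [-], cum=0
Step 2: p0@(1,0) p1@(3,4) p2@(3,2) -> at (0,2): 0 [-], cum=0
Step 3: p0@(0,0) p1@(2,4) p2@(2,2) -> at (0,2): 0 [-], cum=0
Step 4: p0@ESC p1@(1,4) p2@(1,2) -> at (0,2): 0 [-], cum=0
Step 5: p0@ESC p1@(0,4) p2@(0,2) -> at (0,2): 1 [p2], cum=1
Step 6: p0@ESC p1@(0,3) p2@ESC -> at (0,2): 0 [-], cum=1
Step 7: p0@ESC p1@(0,2) p2@ESC -> at (0,2): 1 [p1], cum=2
Step 8: p0@ESC p1@ESC p2@ESC -> at (0,2): 0 [-], cum=2
Total visits = 2

Answer: 2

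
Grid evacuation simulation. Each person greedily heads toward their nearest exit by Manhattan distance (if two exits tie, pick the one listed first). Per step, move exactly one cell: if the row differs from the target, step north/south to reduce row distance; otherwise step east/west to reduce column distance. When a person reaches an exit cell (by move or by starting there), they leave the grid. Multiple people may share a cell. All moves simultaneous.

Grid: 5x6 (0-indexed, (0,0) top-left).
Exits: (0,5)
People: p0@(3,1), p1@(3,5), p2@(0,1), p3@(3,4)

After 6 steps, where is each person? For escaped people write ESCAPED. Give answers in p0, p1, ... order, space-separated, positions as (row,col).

Step 1: p0:(3,1)->(2,1) | p1:(3,5)->(2,5) | p2:(0,1)->(0,2) | p3:(3,4)->(2,4)
Step 2: p0:(2,1)->(1,1) | p1:(2,5)->(1,5) | p2:(0,2)->(0,3) | p3:(2,4)->(1,4)
Step 3: p0:(1,1)->(0,1) | p1:(1,5)->(0,5)->EXIT | p2:(0,3)->(0,4) | p3:(1,4)->(0,4)
Step 4: p0:(0,1)->(0,2) | p1:escaped | p2:(0,4)->(0,5)->EXIT | p3:(0,4)->(0,5)->EXIT
Step 5: p0:(0,2)->(0,3) | p1:escaped | p2:escaped | p3:escaped
Step 6: p0:(0,3)->(0,4) | p1:escaped | p2:escaped | p3:escaped

(0,4) ESCAPED ESCAPED ESCAPED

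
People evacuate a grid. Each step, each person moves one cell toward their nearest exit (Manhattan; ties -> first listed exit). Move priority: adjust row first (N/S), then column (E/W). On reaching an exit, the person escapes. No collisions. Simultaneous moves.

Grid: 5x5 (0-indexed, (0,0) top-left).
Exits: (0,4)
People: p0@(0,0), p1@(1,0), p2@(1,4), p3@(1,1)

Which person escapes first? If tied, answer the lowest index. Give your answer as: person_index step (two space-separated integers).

Step 1: p0:(0,0)->(0,1) | p1:(1,0)->(0,0) | p2:(1,4)->(0,4)->EXIT | p3:(1,1)->(0,1)
Step 2: p0:(0,1)->(0,2) | p1:(0,0)->(0,1) | p2:escaped | p3:(0,1)->(0,2)
Step 3: p0:(0,2)->(0,3) | p1:(0,1)->(0,2) | p2:escaped | p3:(0,2)->(0,3)
Step 4: p0:(0,3)->(0,4)->EXIT | p1:(0,2)->(0,3) | p2:escaped | p3:(0,3)->(0,4)->EXIT
Step 5: p0:escaped | p1:(0,3)->(0,4)->EXIT | p2:escaped | p3:escaped
Exit steps: [4, 5, 1, 4]
First to escape: p2 at step 1

Answer: 2 1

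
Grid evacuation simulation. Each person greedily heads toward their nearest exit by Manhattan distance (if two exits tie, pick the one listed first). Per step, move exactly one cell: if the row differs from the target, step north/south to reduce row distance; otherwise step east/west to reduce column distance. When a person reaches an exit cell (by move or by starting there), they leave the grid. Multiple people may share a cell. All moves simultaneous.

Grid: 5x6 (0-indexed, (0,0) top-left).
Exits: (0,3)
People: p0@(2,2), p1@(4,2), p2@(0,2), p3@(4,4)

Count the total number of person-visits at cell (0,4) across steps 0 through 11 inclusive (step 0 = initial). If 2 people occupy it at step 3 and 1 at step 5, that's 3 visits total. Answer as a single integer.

Answer: 1

Derivation:
Step 0: p0@(2,2) p1@(4,2) p2@(0,2) p3@(4,4) -> at (0,4): 0 [-], cum=0
Step 1: p0@(1,2) p1@(3,2) p2@ESC p3@(3,4) -> at (0,4): 0 [-], cum=0
Step 2: p0@(0,2) p1@(2,2) p2@ESC p3@(2,4) -> at (0,4): 0 [-], cum=0
Step 3: p0@ESC p1@(1,2) p2@ESC p3@(1,4) -> at (0,4): 0 [-], cum=0
Step 4: p0@ESC p1@(0,2) p2@ESC p3@(0,4) -> at (0,4): 1 [p3], cum=1
Step 5: p0@ESC p1@ESC p2@ESC p3@ESC -> at (0,4): 0 [-], cum=1
Total visits = 1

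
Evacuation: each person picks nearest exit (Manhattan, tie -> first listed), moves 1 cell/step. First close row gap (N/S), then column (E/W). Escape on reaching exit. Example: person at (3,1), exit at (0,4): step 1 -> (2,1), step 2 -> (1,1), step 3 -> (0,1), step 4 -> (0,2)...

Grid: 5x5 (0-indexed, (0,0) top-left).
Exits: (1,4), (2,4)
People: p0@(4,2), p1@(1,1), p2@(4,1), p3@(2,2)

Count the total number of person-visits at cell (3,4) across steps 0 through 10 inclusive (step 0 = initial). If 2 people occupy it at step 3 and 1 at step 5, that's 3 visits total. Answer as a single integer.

Step 0: p0@(4,2) p1@(1,1) p2@(4,1) p3@(2,2) -> at (3,4): 0 [-], cum=0
Step 1: p0@(3,2) p1@(1,2) p2@(3,1) p3@(2,3) -> at (3,4): 0 [-], cum=0
Step 2: p0@(2,2) p1@(1,3) p2@(2,1) p3@ESC -> at (3,4): 0 [-], cum=0
Step 3: p0@(2,3) p1@ESC p2@(2,2) p3@ESC -> at (3,4): 0 [-], cum=0
Step 4: p0@ESC p1@ESC p2@(2,3) p3@ESC -> at (3,4): 0 [-], cum=0
Step 5: p0@ESC p1@ESC p2@ESC p3@ESC -> at (3,4): 0 [-], cum=0
Total visits = 0

Answer: 0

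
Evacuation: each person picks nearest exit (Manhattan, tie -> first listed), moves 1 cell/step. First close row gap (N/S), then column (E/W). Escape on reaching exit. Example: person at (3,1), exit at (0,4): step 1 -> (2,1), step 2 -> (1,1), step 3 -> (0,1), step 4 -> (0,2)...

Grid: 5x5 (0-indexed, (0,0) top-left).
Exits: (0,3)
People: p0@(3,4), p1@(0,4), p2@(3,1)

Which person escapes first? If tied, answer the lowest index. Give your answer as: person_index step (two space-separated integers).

Answer: 1 1

Derivation:
Step 1: p0:(3,4)->(2,4) | p1:(0,4)->(0,3)->EXIT | p2:(3,1)->(2,1)
Step 2: p0:(2,4)->(1,4) | p1:escaped | p2:(2,1)->(1,1)
Step 3: p0:(1,4)->(0,4) | p1:escaped | p2:(1,1)->(0,1)
Step 4: p0:(0,4)->(0,3)->EXIT | p1:escaped | p2:(0,1)->(0,2)
Step 5: p0:escaped | p1:escaped | p2:(0,2)->(0,3)->EXIT
Exit steps: [4, 1, 5]
First to escape: p1 at step 1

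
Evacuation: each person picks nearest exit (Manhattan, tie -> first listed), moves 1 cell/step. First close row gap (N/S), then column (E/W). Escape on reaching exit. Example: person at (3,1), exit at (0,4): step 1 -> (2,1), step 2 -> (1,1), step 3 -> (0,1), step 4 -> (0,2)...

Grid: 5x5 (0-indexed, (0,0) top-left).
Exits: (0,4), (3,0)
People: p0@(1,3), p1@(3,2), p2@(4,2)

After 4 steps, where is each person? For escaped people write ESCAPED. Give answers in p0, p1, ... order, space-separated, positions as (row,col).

Step 1: p0:(1,3)->(0,3) | p1:(3,2)->(3,1) | p2:(4,2)->(3,2)
Step 2: p0:(0,3)->(0,4)->EXIT | p1:(3,1)->(3,0)->EXIT | p2:(3,2)->(3,1)
Step 3: p0:escaped | p1:escaped | p2:(3,1)->(3,0)->EXIT

ESCAPED ESCAPED ESCAPED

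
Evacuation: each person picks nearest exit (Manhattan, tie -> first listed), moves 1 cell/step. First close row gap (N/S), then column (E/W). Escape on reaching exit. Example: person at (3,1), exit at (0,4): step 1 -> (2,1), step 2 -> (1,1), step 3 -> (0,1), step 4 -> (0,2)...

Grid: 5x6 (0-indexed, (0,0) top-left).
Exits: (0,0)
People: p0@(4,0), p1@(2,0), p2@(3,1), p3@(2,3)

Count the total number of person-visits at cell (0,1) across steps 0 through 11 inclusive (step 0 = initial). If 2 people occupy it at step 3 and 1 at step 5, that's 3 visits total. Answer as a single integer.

Step 0: p0@(4,0) p1@(2,0) p2@(3,1) p3@(2,3) -> at (0,1): 0 [-], cum=0
Step 1: p0@(3,0) p1@(1,0) p2@(2,1) p3@(1,3) -> at (0,1): 0 [-], cum=0
Step 2: p0@(2,0) p1@ESC p2@(1,1) p3@(0,3) -> at (0,1): 0 [-], cum=0
Step 3: p0@(1,0) p1@ESC p2@(0,1) p3@(0,2) -> at (0,1): 1 [p2], cum=1
Step 4: p0@ESC p1@ESC p2@ESC p3@(0,1) -> at (0,1): 1 [p3], cum=2
Step 5: p0@ESC p1@ESC p2@ESC p3@ESC -> at (0,1): 0 [-], cum=2
Total visits = 2

Answer: 2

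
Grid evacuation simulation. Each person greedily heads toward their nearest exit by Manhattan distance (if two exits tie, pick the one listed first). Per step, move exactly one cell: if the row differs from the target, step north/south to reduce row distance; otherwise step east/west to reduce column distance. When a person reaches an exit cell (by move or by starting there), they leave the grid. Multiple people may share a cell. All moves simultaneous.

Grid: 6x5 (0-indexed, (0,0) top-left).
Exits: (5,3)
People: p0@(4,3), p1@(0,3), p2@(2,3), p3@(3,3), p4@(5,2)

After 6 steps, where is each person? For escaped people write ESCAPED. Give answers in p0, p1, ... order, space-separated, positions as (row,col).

Step 1: p0:(4,3)->(5,3)->EXIT | p1:(0,3)->(1,3) | p2:(2,3)->(3,3) | p3:(3,3)->(4,3) | p4:(5,2)->(5,3)->EXIT
Step 2: p0:escaped | p1:(1,3)->(2,3) | p2:(3,3)->(4,3) | p3:(4,3)->(5,3)->EXIT | p4:escaped
Step 3: p0:escaped | p1:(2,3)->(3,3) | p2:(4,3)->(5,3)->EXIT | p3:escaped | p4:escaped
Step 4: p0:escaped | p1:(3,3)->(4,3) | p2:escaped | p3:escaped | p4:escaped
Step 5: p0:escaped | p1:(4,3)->(5,3)->EXIT | p2:escaped | p3:escaped | p4:escaped

ESCAPED ESCAPED ESCAPED ESCAPED ESCAPED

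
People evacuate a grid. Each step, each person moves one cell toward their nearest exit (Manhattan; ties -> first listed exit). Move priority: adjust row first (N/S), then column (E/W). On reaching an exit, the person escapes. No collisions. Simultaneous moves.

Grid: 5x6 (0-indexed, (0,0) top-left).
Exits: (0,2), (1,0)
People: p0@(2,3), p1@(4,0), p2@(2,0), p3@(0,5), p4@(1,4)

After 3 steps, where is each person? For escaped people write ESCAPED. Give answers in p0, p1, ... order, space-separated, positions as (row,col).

Step 1: p0:(2,3)->(1,3) | p1:(4,0)->(3,0) | p2:(2,0)->(1,0)->EXIT | p3:(0,5)->(0,4) | p4:(1,4)->(0,4)
Step 2: p0:(1,3)->(0,3) | p1:(3,0)->(2,0) | p2:escaped | p3:(0,4)->(0,3) | p4:(0,4)->(0,3)
Step 3: p0:(0,3)->(0,2)->EXIT | p1:(2,0)->(1,0)->EXIT | p2:escaped | p3:(0,3)->(0,2)->EXIT | p4:(0,3)->(0,2)->EXIT

ESCAPED ESCAPED ESCAPED ESCAPED ESCAPED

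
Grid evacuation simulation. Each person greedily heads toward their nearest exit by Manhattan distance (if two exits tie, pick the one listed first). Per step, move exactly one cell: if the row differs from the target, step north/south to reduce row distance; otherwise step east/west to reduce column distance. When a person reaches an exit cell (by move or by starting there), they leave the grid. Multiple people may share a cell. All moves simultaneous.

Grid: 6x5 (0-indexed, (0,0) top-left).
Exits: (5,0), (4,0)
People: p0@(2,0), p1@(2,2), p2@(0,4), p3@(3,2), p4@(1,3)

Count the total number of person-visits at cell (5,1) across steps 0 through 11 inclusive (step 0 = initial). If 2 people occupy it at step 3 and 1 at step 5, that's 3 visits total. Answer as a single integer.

Answer: 0

Derivation:
Step 0: p0@(2,0) p1@(2,2) p2@(0,4) p3@(3,2) p4@(1,3) -> at (5,1): 0 [-], cum=0
Step 1: p0@(3,0) p1@(3,2) p2@(1,4) p3@(4,2) p4@(2,3) -> at (5,1): 0 [-], cum=0
Step 2: p0@ESC p1@(4,2) p2@(2,4) p3@(4,1) p4@(3,3) -> at (5,1): 0 [-], cum=0
Step 3: p0@ESC p1@(4,1) p2@(3,4) p3@ESC p4@(4,3) -> at (5,1): 0 [-], cum=0
Step 4: p0@ESC p1@ESC p2@(4,4) p3@ESC p4@(4,2) -> at (5,1): 0 [-], cum=0
Step 5: p0@ESC p1@ESC p2@(4,3) p3@ESC p4@(4,1) -> at (5,1): 0 [-], cum=0
Step 6: p0@ESC p1@ESC p2@(4,2) p3@ESC p4@ESC -> at (5,1): 0 [-], cum=0
Step 7: p0@ESC p1@ESC p2@(4,1) p3@ESC p4@ESC -> at (5,1): 0 [-], cum=0
Step 8: p0@ESC p1@ESC p2@ESC p3@ESC p4@ESC -> at (5,1): 0 [-], cum=0
Total visits = 0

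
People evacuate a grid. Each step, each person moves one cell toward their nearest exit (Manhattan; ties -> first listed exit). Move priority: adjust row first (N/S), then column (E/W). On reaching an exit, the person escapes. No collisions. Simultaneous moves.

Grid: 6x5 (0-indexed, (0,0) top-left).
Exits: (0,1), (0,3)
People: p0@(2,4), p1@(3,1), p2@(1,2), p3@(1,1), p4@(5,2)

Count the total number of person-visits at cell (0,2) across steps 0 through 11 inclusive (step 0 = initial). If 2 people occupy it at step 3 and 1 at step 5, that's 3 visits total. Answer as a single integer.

Answer: 2

Derivation:
Step 0: p0@(2,4) p1@(3,1) p2@(1,2) p3@(1,1) p4@(5,2) -> at (0,2): 0 [-], cum=0
Step 1: p0@(1,4) p1@(2,1) p2@(0,2) p3@ESC p4@(4,2) -> at (0,2): 1 [p2], cum=1
Step 2: p0@(0,4) p1@(1,1) p2@ESC p3@ESC p4@(3,2) -> at (0,2): 0 [-], cum=1
Step 3: p0@ESC p1@ESC p2@ESC p3@ESC p4@(2,2) -> at (0,2): 0 [-], cum=1
Step 4: p0@ESC p1@ESC p2@ESC p3@ESC p4@(1,2) -> at (0,2): 0 [-], cum=1
Step 5: p0@ESC p1@ESC p2@ESC p3@ESC p4@(0,2) -> at (0,2): 1 [p4], cum=2
Step 6: p0@ESC p1@ESC p2@ESC p3@ESC p4@ESC -> at (0,2): 0 [-], cum=2
Total visits = 2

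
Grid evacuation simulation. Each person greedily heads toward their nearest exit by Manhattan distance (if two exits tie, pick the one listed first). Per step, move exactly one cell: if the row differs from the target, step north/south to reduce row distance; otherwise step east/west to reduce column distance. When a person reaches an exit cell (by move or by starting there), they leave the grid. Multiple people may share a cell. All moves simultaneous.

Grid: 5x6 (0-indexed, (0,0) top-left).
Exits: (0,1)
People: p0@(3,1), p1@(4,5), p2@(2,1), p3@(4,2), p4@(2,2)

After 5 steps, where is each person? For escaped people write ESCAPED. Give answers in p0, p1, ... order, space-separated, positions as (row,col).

Step 1: p0:(3,1)->(2,1) | p1:(4,5)->(3,5) | p2:(2,1)->(1,1) | p3:(4,2)->(3,2) | p4:(2,2)->(1,2)
Step 2: p0:(2,1)->(1,1) | p1:(3,5)->(2,5) | p2:(1,1)->(0,1)->EXIT | p3:(3,2)->(2,2) | p4:(1,2)->(0,2)
Step 3: p0:(1,1)->(0,1)->EXIT | p1:(2,5)->(1,5) | p2:escaped | p3:(2,2)->(1,2) | p4:(0,2)->(0,1)->EXIT
Step 4: p0:escaped | p1:(1,5)->(0,5) | p2:escaped | p3:(1,2)->(0,2) | p4:escaped
Step 5: p0:escaped | p1:(0,5)->(0,4) | p2:escaped | p3:(0,2)->(0,1)->EXIT | p4:escaped

ESCAPED (0,4) ESCAPED ESCAPED ESCAPED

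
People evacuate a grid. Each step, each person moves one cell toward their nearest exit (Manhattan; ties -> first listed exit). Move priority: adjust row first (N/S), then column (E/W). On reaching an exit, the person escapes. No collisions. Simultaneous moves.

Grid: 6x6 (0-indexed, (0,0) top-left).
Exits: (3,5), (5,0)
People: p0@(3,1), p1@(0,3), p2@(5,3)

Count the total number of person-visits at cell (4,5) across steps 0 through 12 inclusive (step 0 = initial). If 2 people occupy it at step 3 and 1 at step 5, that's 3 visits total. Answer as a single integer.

Answer: 0

Derivation:
Step 0: p0@(3,1) p1@(0,3) p2@(5,3) -> at (4,5): 0 [-], cum=0
Step 1: p0@(4,1) p1@(1,3) p2@(5,2) -> at (4,5): 0 [-], cum=0
Step 2: p0@(5,1) p1@(2,3) p2@(5,1) -> at (4,5): 0 [-], cum=0
Step 3: p0@ESC p1@(3,3) p2@ESC -> at (4,5): 0 [-], cum=0
Step 4: p0@ESC p1@(3,4) p2@ESC -> at (4,5): 0 [-], cum=0
Step 5: p0@ESC p1@ESC p2@ESC -> at (4,5): 0 [-], cum=0
Total visits = 0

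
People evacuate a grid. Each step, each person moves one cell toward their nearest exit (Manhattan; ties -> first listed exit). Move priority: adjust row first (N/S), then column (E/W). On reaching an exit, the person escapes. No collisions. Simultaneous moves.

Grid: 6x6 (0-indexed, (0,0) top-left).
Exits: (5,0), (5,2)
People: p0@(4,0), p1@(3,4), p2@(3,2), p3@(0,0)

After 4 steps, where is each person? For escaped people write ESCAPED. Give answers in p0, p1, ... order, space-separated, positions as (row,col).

Step 1: p0:(4,0)->(5,0)->EXIT | p1:(3,4)->(4,4) | p2:(3,2)->(4,2) | p3:(0,0)->(1,0)
Step 2: p0:escaped | p1:(4,4)->(5,4) | p2:(4,2)->(5,2)->EXIT | p3:(1,0)->(2,0)
Step 3: p0:escaped | p1:(5,4)->(5,3) | p2:escaped | p3:(2,0)->(3,0)
Step 4: p0:escaped | p1:(5,3)->(5,2)->EXIT | p2:escaped | p3:(3,0)->(4,0)

ESCAPED ESCAPED ESCAPED (4,0)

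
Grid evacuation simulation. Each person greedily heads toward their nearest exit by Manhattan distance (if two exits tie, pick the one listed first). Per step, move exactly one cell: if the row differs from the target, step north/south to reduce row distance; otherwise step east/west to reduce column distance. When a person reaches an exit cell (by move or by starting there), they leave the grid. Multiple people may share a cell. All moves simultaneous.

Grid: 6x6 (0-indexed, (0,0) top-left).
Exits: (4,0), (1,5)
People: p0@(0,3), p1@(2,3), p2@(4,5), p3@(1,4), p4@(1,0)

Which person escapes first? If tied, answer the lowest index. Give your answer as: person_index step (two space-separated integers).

Answer: 3 1

Derivation:
Step 1: p0:(0,3)->(1,3) | p1:(2,3)->(1,3) | p2:(4,5)->(3,5) | p3:(1,4)->(1,5)->EXIT | p4:(1,0)->(2,0)
Step 2: p0:(1,3)->(1,4) | p1:(1,3)->(1,4) | p2:(3,5)->(2,5) | p3:escaped | p4:(2,0)->(3,0)
Step 3: p0:(1,4)->(1,5)->EXIT | p1:(1,4)->(1,5)->EXIT | p2:(2,5)->(1,5)->EXIT | p3:escaped | p4:(3,0)->(4,0)->EXIT
Exit steps: [3, 3, 3, 1, 3]
First to escape: p3 at step 1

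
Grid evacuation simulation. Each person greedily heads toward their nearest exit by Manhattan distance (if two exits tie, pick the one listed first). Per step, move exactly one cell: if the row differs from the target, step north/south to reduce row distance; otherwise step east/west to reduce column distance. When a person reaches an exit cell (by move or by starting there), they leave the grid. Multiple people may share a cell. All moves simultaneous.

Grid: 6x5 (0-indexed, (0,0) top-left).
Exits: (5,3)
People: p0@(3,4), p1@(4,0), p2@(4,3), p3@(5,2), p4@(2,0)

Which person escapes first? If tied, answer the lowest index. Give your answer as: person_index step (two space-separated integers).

Answer: 2 1

Derivation:
Step 1: p0:(3,4)->(4,4) | p1:(4,0)->(5,0) | p2:(4,3)->(5,3)->EXIT | p3:(5,2)->(5,3)->EXIT | p4:(2,0)->(3,0)
Step 2: p0:(4,4)->(5,4) | p1:(5,0)->(5,1) | p2:escaped | p3:escaped | p4:(3,0)->(4,0)
Step 3: p0:(5,4)->(5,3)->EXIT | p1:(5,1)->(5,2) | p2:escaped | p3:escaped | p4:(4,0)->(5,0)
Step 4: p0:escaped | p1:(5,2)->(5,3)->EXIT | p2:escaped | p3:escaped | p4:(5,0)->(5,1)
Step 5: p0:escaped | p1:escaped | p2:escaped | p3:escaped | p4:(5,1)->(5,2)
Step 6: p0:escaped | p1:escaped | p2:escaped | p3:escaped | p4:(5,2)->(5,3)->EXIT
Exit steps: [3, 4, 1, 1, 6]
First to escape: p2 at step 1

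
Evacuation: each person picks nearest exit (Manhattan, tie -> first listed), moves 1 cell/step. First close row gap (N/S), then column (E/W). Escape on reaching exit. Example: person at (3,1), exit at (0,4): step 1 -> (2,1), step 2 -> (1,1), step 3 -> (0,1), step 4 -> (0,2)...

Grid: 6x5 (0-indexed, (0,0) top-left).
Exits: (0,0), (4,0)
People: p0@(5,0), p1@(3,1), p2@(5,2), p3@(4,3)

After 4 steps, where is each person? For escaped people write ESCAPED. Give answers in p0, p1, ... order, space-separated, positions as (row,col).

Step 1: p0:(5,0)->(4,0)->EXIT | p1:(3,1)->(4,1) | p2:(5,2)->(4,2) | p3:(4,3)->(4,2)
Step 2: p0:escaped | p1:(4,1)->(4,0)->EXIT | p2:(4,2)->(4,1) | p3:(4,2)->(4,1)
Step 3: p0:escaped | p1:escaped | p2:(4,1)->(4,0)->EXIT | p3:(4,1)->(4,0)->EXIT

ESCAPED ESCAPED ESCAPED ESCAPED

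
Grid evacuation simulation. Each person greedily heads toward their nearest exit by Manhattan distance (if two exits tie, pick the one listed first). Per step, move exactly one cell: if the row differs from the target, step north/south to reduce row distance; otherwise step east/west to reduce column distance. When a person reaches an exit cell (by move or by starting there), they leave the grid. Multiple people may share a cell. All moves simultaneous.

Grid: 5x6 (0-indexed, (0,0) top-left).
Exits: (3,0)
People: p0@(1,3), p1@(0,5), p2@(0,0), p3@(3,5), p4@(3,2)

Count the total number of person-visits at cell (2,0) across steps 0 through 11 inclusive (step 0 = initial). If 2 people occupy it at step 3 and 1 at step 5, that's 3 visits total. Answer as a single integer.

Step 0: p0@(1,3) p1@(0,5) p2@(0,0) p3@(3,5) p4@(3,2) -> at (2,0): 0 [-], cum=0
Step 1: p0@(2,3) p1@(1,5) p2@(1,0) p3@(3,4) p4@(3,1) -> at (2,0): 0 [-], cum=0
Step 2: p0@(3,3) p1@(2,5) p2@(2,0) p3@(3,3) p4@ESC -> at (2,0): 1 [p2], cum=1
Step 3: p0@(3,2) p1@(3,5) p2@ESC p3@(3,2) p4@ESC -> at (2,0): 0 [-], cum=1
Step 4: p0@(3,1) p1@(3,4) p2@ESC p3@(3,1) p4@ESC -> at (2,0): 0 [-], cum=1
Step 5: p0@ESC p1@(3,3) p2@ESC p3@ESC p4@ESC -> at (2,0): 0 [-], cum=1
Step 6: p0@ESC p1@(3,2) p2@ESC p3@ESC p4@ESC -> at (2,0): 0 [-], cum=1
Step 7: p0@ESC p1@(3,1) p2@ESC p3@ESC p4@ESC -> at (2,0): 0 [-], cum=1
Step 8: p0@ESC p1@ESC p2@ESC p3@ESC p4@ESC -> at (2,0): 0 [-], cum=1
Total visits = 1

Answer: 1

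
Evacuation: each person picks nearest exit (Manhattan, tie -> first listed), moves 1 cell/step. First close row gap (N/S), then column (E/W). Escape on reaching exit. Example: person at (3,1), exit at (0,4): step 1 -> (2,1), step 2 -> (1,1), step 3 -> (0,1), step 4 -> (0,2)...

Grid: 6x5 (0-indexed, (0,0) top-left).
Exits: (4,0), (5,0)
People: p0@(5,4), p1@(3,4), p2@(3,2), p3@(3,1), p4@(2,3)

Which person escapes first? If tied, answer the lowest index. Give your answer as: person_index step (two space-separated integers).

Answer: 3 2

Derivation:
Step 1: p0:(5,4)->(5,3) | p1:(3,4)->(4,4) | p2:(3,2)->(4,2) | p3:(3,1)->(4,1) | p4:(2,3)->(3,3)
Step 2: p0:(5,3)->(5,2) | p1:(4,4)->(4,3) | p2:(4,2)->(4,1) | p3:(4,1)->(4,0)->EXIT | p4:(3,3)->(4,3)
Step 3: p0:(5,2)->(5,1) | p1:(4,3)->(4,2) | p2:(4,1)->(4,0)->EXIT | p3:escaped | p4:(4,3)->(4,2)
Step 4: p0:(5,1)->(5,0)->EXIT | p1:(4,2)->(4,1) | p2:escaped | p3:escaped | p4:(4,2)->(4,1)
Step 5: p0:escaped | p1:(4,1)->(4,0)->EXIT | p2:escaped | p3:escaped | p4:(4,1)->(4,0)->EXIT
Exit steps: [4, 5, 3, 2, 5]
First to escape: p3 at step 2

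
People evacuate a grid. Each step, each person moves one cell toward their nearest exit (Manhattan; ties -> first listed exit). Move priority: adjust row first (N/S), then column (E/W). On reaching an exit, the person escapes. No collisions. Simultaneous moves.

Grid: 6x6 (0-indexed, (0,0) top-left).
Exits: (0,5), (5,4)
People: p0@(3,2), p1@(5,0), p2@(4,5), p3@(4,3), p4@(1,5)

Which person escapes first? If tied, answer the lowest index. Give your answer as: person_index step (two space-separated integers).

Answer: 4 1

Derivation:
Step 1: p0:(3,2)->(4,2) | p1:(5,0)->(5,1) | p2:(4,5)->(5,5) | p3:(4,3)->(5,3) | p4:(1,5)->(0,5)->EXIT
Step 2: p0:(4,2)->(5,2) | p1:(5,1)->(5,2) | p2:(5,5)->(5,4)->EXIT | p3:(5,3)->(5,4)->EXIT | p4:escaped
Step 3: p0:(5,2)->(5,3) | p1:(5,2)->(5,3) | p2:escaped | p3:escaped | p4:escaped
Step 4: p0:(5,3)->(5,4)->EXIT | p1:(5,3)->(5,4)->EXIT | p2:escaped | p3:escaped | p4:escaped
Exit steps: [4, 4, 2, 2, 1]
First to escape: p4 at step 1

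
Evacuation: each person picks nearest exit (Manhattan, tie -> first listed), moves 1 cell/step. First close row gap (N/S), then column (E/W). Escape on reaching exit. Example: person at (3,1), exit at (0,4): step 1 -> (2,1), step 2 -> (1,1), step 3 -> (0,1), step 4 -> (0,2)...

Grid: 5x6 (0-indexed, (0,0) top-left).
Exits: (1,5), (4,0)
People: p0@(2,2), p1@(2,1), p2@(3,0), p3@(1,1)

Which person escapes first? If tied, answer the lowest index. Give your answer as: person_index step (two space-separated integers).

Answer: 2 1

Derivation:
Step 1: p0:(2,2)->(1,2) | p1:(2,1)->(3,1) | p2:(3,0)->(4,0)->EXIT | p3:(1,1)->(1,2)
Step 2: p0:(1,2)->(1,3) | p1:(3,1)->(4,1) | p2:escaped | p3:(1,2)->(1,3)
Step 3: p0:(1,3)->(1,4) | p1:(4,1)->(4,0)->EXIT | p2:escaped | p3:(1,3)->(1,4)
Step 4: p0:(1,4)->(1,5)->EXIT | p1:escaped | p2:escaped | p3:(1,4)->(1,5)->EXIT
Exit steps: [4, 3, 1, 4]
First to escape: p2 at step 1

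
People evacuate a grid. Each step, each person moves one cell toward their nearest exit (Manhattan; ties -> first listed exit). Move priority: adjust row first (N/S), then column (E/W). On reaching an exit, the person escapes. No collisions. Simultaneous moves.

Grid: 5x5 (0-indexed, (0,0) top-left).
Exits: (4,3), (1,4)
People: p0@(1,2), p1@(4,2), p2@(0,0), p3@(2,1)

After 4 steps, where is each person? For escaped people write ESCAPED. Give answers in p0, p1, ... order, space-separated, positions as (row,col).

Step 1: p0:(1,2)->(1,3) | p1:(4,2)->(4,3)->EXIT | p2:(0,0)->(1,0) | p3:(2,1)->(3,1)
Step 2: p0:(1,3)->(1,4)->EXIT | p1:escaped | p2:(1,0)->(1,1) | p3:(3,1)->(4,1)
Step 3: p0:escaped | p1:escaped | p2:(1,1)->(1,2) | p3:(4,1)->(4,2)
Step 4: p0:escaped | p1:escaped | p2:(1,2)->(1,3) | p3:(4,2)->(4,3)->EXIT

ESCAPED ESCAPED (1,3) ESCAPED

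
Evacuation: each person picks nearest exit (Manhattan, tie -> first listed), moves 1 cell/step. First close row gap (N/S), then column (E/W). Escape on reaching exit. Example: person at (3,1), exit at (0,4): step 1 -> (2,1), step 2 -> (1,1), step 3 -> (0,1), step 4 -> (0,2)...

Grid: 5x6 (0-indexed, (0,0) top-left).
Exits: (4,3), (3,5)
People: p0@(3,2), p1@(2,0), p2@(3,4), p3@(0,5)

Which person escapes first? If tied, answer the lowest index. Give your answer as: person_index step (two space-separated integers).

Step 1: p0:(3,2)->(4,2) | p1:(2,0)->(3,0) | p2:(3,4)->(3,5)->EXIT | p3:(0,5)->(1,5)
Step 2: p0:(4,2)->(4,3)->EXIT | p1:(3,0)->(4,0) | p2:escaped | p3:(1,5)->(2,5)
Step 3: p0:escaped | p1:(4,0)->(4,1) | p2:escaped | p3:(2,5)->(3,5)->EXIT
Step 4: p0:escaped | p1:(4,1)->(4,2) | p2:escaped | p3:escaped
Step 5: p0:escaped | p1:(4,2)->(4,3)->EXIT | p2:escaped | p3:escaped
Exit steps: [2, 5, 1, 3]
First to escape: p2 at step 1

Answer: 2 1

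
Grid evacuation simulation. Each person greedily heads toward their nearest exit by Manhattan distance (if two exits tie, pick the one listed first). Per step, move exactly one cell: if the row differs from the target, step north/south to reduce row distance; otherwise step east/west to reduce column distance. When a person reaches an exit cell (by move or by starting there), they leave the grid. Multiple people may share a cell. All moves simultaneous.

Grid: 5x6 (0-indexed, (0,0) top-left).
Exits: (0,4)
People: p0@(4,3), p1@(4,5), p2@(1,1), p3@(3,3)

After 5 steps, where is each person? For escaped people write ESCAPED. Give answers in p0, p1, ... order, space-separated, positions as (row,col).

Step 1: p0:(4,3)->(3,3) | p1:(4,5)->(3,5) | p2:(1,1)->(0,1) | p3:(3,3)->(2,3)
Step 2: p0:(3,3)->(2,3) | p1:(3,5)->(2,5) | p2:(0,1)->(0,2) | p3:(2,3)->(1,3)
Step 3: p0:(2,3)->(1,3) | p1:(2,5)->(1,5) | p2:(0,2)->(0,3) | p3:(1,3)->(0,3)
Step 4: p0:(1,3)->(0,3) | p1:(1,5)->(0,5) | p2:(0,3)->(0,4)->EXIT | p3:(0,3)->(0,4)->EXIT
Step 5: p0:(0,3)->(0,4)->EXIT | p1:(0,5)->(0,4)->EXIT | p2:escaped | p3:escaped

ESCAPED ESCAPED ESCAPED ESCAPED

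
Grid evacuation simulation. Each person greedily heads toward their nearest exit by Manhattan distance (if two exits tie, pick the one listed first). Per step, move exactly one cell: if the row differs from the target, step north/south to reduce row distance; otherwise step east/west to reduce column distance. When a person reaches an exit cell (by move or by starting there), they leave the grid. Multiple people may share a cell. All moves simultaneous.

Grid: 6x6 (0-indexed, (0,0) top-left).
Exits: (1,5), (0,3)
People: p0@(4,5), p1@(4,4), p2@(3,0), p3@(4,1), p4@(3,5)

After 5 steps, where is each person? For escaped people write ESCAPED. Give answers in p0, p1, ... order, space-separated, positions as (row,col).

Step 1: p0:(4,5)->(3,5) | p1:(4,4)->(3,4) | p2:(3,0)->(2,0) | p3:(4,1)->(3,1) | p4:(3,5)->(2,5)
Step 2: p0:(3,5)->(2,5) | p1:(3,4)->(2,4) | p2:(2,0)->(1,0) | p3:(3,1)->(2,1) | p4:(2,5)->(1,5)->EXIT
Step 3: p0:(2,5)->(1,5)->EXIT | p1:(2,4)->(1,4) | p2:(1,0)->(0,0) | p3:(2,1)->(1,1) | p4:escaped
Step 4: p0:escaped | p1:(1,4)->(1,5)->EXIT | p2:(0,0)->(0,1) | p3:(1,1)->(0,1) | p4:escaped
Step 5: p0:escaped | p1:escaped | p2:(0,1)->(0,2) | p3:(0,1)->(0,2) | p4:escaped

ESCAPED ESCAPED (0,2) (0,2) ESCAPED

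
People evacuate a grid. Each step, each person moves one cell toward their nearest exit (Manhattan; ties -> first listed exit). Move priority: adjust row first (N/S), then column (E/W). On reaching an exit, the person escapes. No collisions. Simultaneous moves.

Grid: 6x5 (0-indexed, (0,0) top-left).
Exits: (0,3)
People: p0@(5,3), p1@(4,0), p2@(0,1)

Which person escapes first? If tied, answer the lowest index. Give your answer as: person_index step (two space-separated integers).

Step 1: p0:(5,3)->(4,3) | p1:(4,0)->(3,0) | p2:(0,1)->(0,2)
Step 2: p0:(4,3)->(3,3) | p1:(3,0)->(2,0) | p2:(0,2)->(0,3)->EXIT
Step 3: p0:(3,3)->(2,3) | p1:(2,0)->(1,0) | p2:escaped
Step 4: p0:(2,3)->(1,3) | p1:(1,0)->(0,0) | p2:escaped
Step 5: p0:(1,3)->(0,3)->EXIT | p1:(0,0)->(0,1) | p2:escaped
Step 6: p0:escaped | p1:(0,1)->(0,2) | p2:escaped
Step 7: p0:escaped | p1:(0,2)->(0,3)->EXIT | p2:escaped
Exit steps: [5, 7, 2]
First to escape: p2 at step 2

Answer: 2 2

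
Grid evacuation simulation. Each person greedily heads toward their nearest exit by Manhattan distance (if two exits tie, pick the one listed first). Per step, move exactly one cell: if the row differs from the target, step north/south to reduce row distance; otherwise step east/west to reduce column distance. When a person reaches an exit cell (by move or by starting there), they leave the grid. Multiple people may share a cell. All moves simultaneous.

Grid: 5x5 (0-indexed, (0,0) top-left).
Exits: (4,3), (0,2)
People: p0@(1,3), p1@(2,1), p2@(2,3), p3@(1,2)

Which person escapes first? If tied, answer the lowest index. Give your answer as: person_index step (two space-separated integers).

Step 1: p0:(1,3)->(0,3) | p1:(2,1)->(1,1) | p2:(2,3)->(3,3) | p3:(1,2)->(0,2)->EXIT
Step 2: p0:(0,3)->(0,2)->EXIT | p1:(1,1)->(0,1) | p2:(3,3)->(4,3)->EXIT | p3:escaped
Step 3: p0:escaped | p1:(0,1)->(0,2)->EXIT | p2:escaped | p3:escaped
Exit steps: [2, 3, 2, 1]
First to escape: p3 at step 1

Answer: 3 1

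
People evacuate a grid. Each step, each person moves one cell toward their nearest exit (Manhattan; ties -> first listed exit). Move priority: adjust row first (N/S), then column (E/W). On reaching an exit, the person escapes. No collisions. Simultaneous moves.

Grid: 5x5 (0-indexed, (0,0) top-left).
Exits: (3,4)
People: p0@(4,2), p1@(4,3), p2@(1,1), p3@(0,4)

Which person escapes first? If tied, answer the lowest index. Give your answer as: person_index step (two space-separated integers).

Answer: 1 2

Derivation:
Step 1: p0:(4,2)->(3,2) | p1:(4,3)->(3,3) | p2:(1,1)->(2,1) | p3:(0,4)->(1,4)
Step 2: p0:(3,2)->(3,3) | p1:(3,3)->(3,4)->EXIT | p2:(2,1)->(3,1) | p3:(1,4)->(2,4)
Step 3: p0:(3,3)->(3,4)->EXIT | p1:escaped | p2:(3,1)->(3,2) | p3:(2,4)->(3,4)->EXIT
Step 4: p0:escaped | p1:escaped | p2:(3,2)->(3,3) | p3:escaped
Step 5: p0:escaped | p1:escaped | p2:(3,3)->(3,4)->EXIT | p3:escaped
Exit steps: [3, 2, 5, 3]
First to escape: p1 at step 2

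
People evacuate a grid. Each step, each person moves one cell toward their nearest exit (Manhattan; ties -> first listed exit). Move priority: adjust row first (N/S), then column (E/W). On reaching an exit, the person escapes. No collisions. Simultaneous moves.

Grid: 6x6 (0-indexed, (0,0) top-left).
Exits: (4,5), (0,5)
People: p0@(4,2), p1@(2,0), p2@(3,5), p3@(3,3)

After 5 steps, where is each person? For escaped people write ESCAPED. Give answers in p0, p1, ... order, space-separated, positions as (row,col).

Step 1: p0:(4,2)->(4,3) | p1:(2,0)->(3,0) | p2:(3,5)->(4,5)->EXIT | p3:(3,3)->(4,3)
Step 2: p0:(4,3)->(4,4) | p1:(3,0)->(4,0) | p2:escaped | p3:(4,3)->(4,4)
Step 3: p0:(4,4)->(4,5)->EXIT | p1:(4,0)->(4,1) | p2:escaped | p3:(4,4)->(4,5)->EXIT
Step 4: p0:escaped | p1:(4,1)->(4,2) | p2:escaped | p3:escaped
Step 5: p0:escaped | p1:(4,2)->(4,3) | p2:escaped | p3:escaped

ESCAPED (4,3) ESCAPED ESCAPED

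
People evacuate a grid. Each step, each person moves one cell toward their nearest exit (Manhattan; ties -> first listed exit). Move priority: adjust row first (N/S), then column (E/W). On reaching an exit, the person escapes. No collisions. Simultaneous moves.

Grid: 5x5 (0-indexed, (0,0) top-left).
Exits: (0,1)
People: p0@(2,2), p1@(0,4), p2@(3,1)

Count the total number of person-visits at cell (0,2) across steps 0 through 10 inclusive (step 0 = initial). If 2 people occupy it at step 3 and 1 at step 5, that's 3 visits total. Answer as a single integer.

Step 0: p0@(2,2) p1@(0,4) p2@(3,1) -> at (0,2): 0 [-], cum=0
Step 1: p0@(1,2) p1@(0,3) p2@(2,1) -> at (0,2): 0 [-], cum=0
Step 2: p0@(0,2) p1@(0,2) p2@(1,1) -> at (0,2): 2 [p0,p1], cum=2
Step 3: p0@ESC p1@ESC p2@ESC -> at (0,2): 0 [-], cum=2
Total visits = 2

Answer: 2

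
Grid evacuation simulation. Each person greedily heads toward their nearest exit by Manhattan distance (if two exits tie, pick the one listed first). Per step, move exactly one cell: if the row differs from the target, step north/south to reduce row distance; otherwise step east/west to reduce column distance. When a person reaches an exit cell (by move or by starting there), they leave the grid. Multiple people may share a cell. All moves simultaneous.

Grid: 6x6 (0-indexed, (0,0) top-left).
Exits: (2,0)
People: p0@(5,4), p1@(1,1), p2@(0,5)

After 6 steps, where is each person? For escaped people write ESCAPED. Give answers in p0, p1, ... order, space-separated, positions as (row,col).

Step 1: p0:(5,4)->(4,4) | p1:(1,1)->(2,1) | p2:(0,5)->(1,5)
Step 2: p0:(4,4)->(3,4) | p1:(2,1)->(2,0)->EXIT | p2:(1,5)->(2,5)
Step 3: p0:(3,4)->(2,4) | p1:escaped | p2:(2,5)->(2,4)
Step 4: p0:(2,4)->(2,3) | p1:escaped | p2:(2,4)->(2,3)
Step 5: p0:(2,3)->(2,2) | p1:escaped | p2:(2,3)->(2,2)
Step 6: p0:(2,2)->(2,1) | p1:escaped | p2:(2,2)->(2,1)

(2,1) ESCAPED (2,1)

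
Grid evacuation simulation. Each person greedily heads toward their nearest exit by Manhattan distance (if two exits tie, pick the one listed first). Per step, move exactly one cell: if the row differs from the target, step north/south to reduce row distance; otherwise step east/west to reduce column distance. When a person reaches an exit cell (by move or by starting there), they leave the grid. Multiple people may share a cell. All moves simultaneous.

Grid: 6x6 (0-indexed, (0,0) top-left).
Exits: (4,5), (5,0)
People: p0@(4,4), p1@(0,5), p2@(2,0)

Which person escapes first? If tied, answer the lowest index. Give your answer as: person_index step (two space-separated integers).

Answer: 0 1

Derivation:
Step 1: p0:(4,4)->(4,5)->EXIT | p1:(0,5)->(1,5) | p2:(2,0)->(3,0)
Step 2: p0:escaped | p1:(1,5)->(2,5) | p2:(3,0)->(4,0)
Step 3: p0:escaped | p1:(2,5)->(3,5) | p2:(4,0)->(5,0)->EXIT
Step 4: p0:escaped | p1:(3,5)->(4,5)->EXIT | p2:escaped
Exit steps: [1, 4, 3]
First to escape: p0 at step 1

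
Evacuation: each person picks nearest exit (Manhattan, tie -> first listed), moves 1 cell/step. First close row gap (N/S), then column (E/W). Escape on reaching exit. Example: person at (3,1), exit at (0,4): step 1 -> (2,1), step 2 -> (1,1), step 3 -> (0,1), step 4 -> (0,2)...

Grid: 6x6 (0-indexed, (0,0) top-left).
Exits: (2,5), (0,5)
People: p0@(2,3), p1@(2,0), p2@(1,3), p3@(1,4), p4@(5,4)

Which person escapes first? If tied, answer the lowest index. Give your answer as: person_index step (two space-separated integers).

Step 1: p0:(2,3)->(2,4) | p1:(2,0)->(2,1) | p2:(1,3)->(2,3) | p3:(1,4)->(2,4) | p4:(5,4)->(4,4)
Step 2: p0:(2,4)->(2,5)->EXIT | p1:(2,1)->(2,2) | p2:(2,3)->(2,4) | p3:(2,4)->(2,5)->EXIT | p4:(4,4)->(3,4)
Step 3: p0:escaped | p1:(2,2)->(2,3) | p2:(2,4)->(2,5)->EXIT | p3:escaped | p4:(3,4)->(2,4)
Step 4: p0:escaped | p1:(2,3)->(2,4) | p2:escaped | p3:escaped | p4:(2,4)->(2,5)->EXIT
Step 5: p0:escaped | p1:(2,4)->(2,5)->EXIT | p2:escaped | p3:escaped | p4:escaped
Exit steps: [2, 5, 3, 2, 4]
First to escape: p0 at step 2

Answer: 0 2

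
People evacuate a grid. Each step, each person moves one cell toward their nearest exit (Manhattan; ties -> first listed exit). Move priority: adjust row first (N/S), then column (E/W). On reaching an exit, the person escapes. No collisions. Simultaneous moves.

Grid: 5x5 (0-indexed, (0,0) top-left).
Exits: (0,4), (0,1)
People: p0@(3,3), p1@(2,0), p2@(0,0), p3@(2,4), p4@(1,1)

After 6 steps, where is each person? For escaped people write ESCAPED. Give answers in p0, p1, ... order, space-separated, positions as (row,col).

Step 1: p0:(3,3)->(2,3) | p1:(2,0)->(1,0) | p2:(0,0)->(0,1)->EXIT | p3:(2,4)->(1,4) | p4:(1,1)->(0,1)->EXIT
Step 2: p0:(2,3)->(1,3) | p1:(1,0)->(0,0) | p2:escaped | p3:(1,4)->(0,4)->EXIT | p4:escaped
Step 3: p0:(1,3)->(0,3) | p1:(0,0)->(0,1)->EXIT | p2:escaped | p3:escaped | p4:escaped
Step 4: p0:(0,3)->(0,4)->EXIT | p1:escaped | p2:escaped | p3:escaped | p4:escaped

ESCAPED ESCAPED ESCAPED ESCAPED ESCAPED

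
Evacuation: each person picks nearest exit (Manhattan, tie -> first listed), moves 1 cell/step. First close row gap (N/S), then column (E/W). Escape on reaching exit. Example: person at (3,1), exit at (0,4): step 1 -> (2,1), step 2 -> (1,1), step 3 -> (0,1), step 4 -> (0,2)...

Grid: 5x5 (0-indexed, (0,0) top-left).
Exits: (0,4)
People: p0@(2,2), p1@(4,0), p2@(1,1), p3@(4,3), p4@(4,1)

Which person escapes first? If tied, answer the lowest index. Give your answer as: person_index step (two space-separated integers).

Step 1: p0:(2,2)->(1,2) | p1:(4,0)->(3,0) | p2:(1,1)->(0,1) | p3:(4,3)->(3,3) | p4:(4,1)->(3,1)
Step 2: p0:(1,2)->(0,2) | p1:(3,0)->(2,0) | p2:(0,1)->(0,2) | p3:(3,3)->(2,3) | p4:(3,1)->(2,1)
Step 3: p0:(0,2)->(0,3) | p1:(2,0)->(1,0) | p2:(0,2)->(0,3) | p3:(2,3)->(1,3) | p4:(2,1)->(1,1)
Step 4: p0:(0,3)->(0,4)->EXIT | p1:(1,0)->(0,0) | p2:(0,3)->(0,4)->EXIT | p3:(1,3)->(0,3) | p4:(1,1)->(0,1)
Step 5: p0:escaped | p1:(0,0)->(0,1) | p2:escaped | p3:(0,3)->(0,4)->EXIT | p4:(0,1)->(0,2)
Step 6: p0:escaped | p1:(0,1)->(0,2) | p2:escaped | p3:escaped | p4:(0,2)->(0,3)
Step 7: p0:escaped | p1:(0,2)->(0,3) | p2:escaped | p3:escaped | p4:(0,3)->(0,4)->EXIT
Step 8: p0:escaped | p1:(0,3)->(0,4)->EXIT | p2:escaped | p3:escaped | p4:escaped
Exit steps: [4, 8, 4, 5, 7]
First to escape: p0 at step 4

Answer: 0 4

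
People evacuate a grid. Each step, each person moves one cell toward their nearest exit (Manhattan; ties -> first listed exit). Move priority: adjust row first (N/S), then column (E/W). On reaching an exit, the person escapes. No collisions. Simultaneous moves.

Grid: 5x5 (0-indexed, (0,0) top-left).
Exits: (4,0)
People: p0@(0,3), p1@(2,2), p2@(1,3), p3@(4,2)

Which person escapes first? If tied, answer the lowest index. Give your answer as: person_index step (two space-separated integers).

Answer: 3 2

Derivation:
Step 1: p0:(0,3)->(1,3) | p1:(2,2)->(3,2) | p2:(1,3)->(2,3) | p3:(4,2)->(4,1)
Step 2: p0:(1,3)->(2,3) | p1:(3,2)->(4,2) | p2:(2,3)->(3,3) | p3:(4,1)->(4,0)->EXIT
Step 3: p0:(2,3)->(3,3) | p1:(4,2)->(4,1) | p2:(3,3)->(4,3) | p3:escaped
Step 4: p0:(3,3)->(4,3) | p1:(4,1)->(4,0)->EXIT | p2:(4,3)->(4,2) | p3:escaped
Step 5: p0:(4,3)->(4,2) | p1:escaped | p2:(4,2)->(4,1) | p3:escaped
Step 6: p0:(4,2)->(4,1) | p1:escaped | p2:(4,1)->(4,0)->EXIT | p3:escaped
Step 7: p0:(4,1)->(4,0)->EXIT | p1:escaped | p2:escaped | p3:escaped
Exit steps: [7, 4, 6, 2]
First to escape: p3 at step 2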